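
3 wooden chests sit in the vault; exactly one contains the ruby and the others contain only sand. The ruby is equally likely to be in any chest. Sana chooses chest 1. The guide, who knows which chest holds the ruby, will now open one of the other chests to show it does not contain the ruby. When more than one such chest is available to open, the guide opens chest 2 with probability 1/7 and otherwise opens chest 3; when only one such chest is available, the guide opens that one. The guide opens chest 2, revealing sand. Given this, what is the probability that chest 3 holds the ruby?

Condition on the true location of the ruby.
If it is in chest 1 (prior 1/3): chest 2 is available, opened with probability 1/7; weight (1/3)·(1/7) = 1/21.
If it is in chest 2 (prior 1/3): the guide opened chest 2, so this case is ruled out; weight (1/3)·0 = 0.
If it is in chest 3 (prior 1/3): only chest 2 is available, probability 1; weight (1/3)·1 = 1/3.
The weights sum to 8/21.
So P(the ruby in chest 3 | the guide opened chest 2) = (1/3) / (8/21) = 7/8.

7/8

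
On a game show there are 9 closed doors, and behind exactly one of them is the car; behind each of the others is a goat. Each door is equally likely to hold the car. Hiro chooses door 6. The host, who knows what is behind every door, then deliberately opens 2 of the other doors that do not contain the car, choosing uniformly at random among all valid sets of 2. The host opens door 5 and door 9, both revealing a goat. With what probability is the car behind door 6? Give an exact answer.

1/9

Condition on the true location of the car.
If it is behind any of doors 1, 2, 3, 4, 7, and 8 (prior 1/9 each): the host has 21 equally likely choices, so probability 1/21; weight (1/9)·(1/21) = 1/189 each.
If it is behind either of doors 5 and 9 (prior 1/9 each): that door was opened and seen not to hold the prize — ruled out; weight (1/9)·0 = 0 each.
If it is behind door 6 (prior 1/9): the host has 28 equally likely choices, so probability 1/28; weight (1/9)·(1/28) = 1/252.
The weights sum to 1/28.
So P(the car behind door 6 | the host opened door 5 and door 9) = (1/252) / (1/28) = 1/9.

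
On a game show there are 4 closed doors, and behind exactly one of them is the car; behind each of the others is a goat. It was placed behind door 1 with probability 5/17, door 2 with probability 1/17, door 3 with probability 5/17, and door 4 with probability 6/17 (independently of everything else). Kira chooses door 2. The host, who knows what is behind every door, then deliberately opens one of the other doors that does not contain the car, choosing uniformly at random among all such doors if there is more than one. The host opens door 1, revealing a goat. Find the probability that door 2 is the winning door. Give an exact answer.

2/35

Apply Bayes' rule, conditioning on where the car actually is.
If it is behind door 1 (prior 5/17): the host opened door 1, so this case is ruled out; weight (5/17)·0 = 0.
If it is behind door 2 (prior 1/17): the host has 3 equally likely choices, so probability 1/3; weight (1/17)·(1/3) = 1/51.
If it is behind door 3 (prior 5/17): the host has 2 equally likely choices, so probability 1/2; weight (5/17)·(1/2) = 5/34.
If it is behind door 4 (prior 6/17): the host has 2 equally likely choices, so probability 1/2; weight (6/17)·(1/2) = 3/17.
The weights sum to 35/102.
So P(the car behind door 2 | the host opened door 1) = (1/51) / (35/102) = 2/35.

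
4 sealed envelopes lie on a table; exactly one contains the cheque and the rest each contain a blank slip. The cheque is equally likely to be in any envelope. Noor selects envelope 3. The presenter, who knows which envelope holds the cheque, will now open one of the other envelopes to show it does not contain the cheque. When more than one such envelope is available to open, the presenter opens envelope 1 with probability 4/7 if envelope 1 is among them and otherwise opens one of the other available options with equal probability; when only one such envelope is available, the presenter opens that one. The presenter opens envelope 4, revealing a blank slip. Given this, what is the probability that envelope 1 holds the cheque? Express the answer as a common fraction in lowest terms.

Consider each possible location of the cheque in turn.
If it is in envelope 1 (prior 1/4): envelope 1 holds the prize so is unavailable; the presenter chooses uniformly among the 2 others, probability 1/2; weight (1/4)·(1/2) = 1/8.
If it is in envelope 2 (prior 1/4): envelope 1 is available but not opened, probability 3/7; weight (1/4)·(3/7) = 3/28.
If it is in envelope 3 (prior 1/4): envelope 1 is available but not opened; envelope 4 gets probability (1 − 4/7)/2 = 3/14; weight (1/4)·(3/14) = 3/56.
If it is in envelope 4 (prior 1/4): the presenter opened envelope 4, so this case is ruled out; weight (1/4)·0 = 0.
The weights sum to 2/7.
So P(the cheque in envelope 1 | the presenter opened envelope 4) = (1/8) / (2/7) = 7/16.

7/16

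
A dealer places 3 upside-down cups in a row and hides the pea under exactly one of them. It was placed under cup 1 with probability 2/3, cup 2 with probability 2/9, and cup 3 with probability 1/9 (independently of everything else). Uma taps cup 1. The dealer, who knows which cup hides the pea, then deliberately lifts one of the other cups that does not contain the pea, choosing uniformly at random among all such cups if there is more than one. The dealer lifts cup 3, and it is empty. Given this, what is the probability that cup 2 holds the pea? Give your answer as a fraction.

2/5

Apply Bayes' rule, conditioning on where the pea actually is.
If it is under cup 1 (prior 2/3): the dealer has 2 equally likely choices, so probability 1/2; weight (2/3)·(1/2) = 1/3.
If it is under cup 2 (prior 2/9): the dealer has no choice, probability 1; weight (2/9)·1 = 2/9.
If it is under cup 3 (prior 1/9): the dealer opened cup 3, so this case is ruled out; weight (1/9)·0 = 0.
The weights sum to 5/9.
So P(the pea under cup 2 | the dealer opened cup 3) = (2/9) / (5/9) = 2/5.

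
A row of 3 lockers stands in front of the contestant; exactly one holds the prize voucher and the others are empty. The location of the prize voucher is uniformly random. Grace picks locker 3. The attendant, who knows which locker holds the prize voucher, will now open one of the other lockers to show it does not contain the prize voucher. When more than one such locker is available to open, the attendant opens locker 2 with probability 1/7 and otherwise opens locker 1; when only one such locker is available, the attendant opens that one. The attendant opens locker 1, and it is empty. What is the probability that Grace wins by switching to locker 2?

7/13

Apply Bayes' rule, conditioning on where the prize voucher actually is.
If it is in locker 1 (prior 1/3): the attendant opened locker 1, so this case is ruled out; weight (1/3)·0 = 0.
If it is in locker 2 (prior 1/3): only locker 1 is available, probability 1; weight (1/3)·1 = 1/3.
If it is in locker 3 (prior 1/3): locker 2 is available but not opened, probability 6/7; weight (1/3)·(6/7) = 2/7.
The weights sum to 13/21.
So P(the prize voucher in locker 2 | the attendant opened locker 1) = (1/3) / (13/21) = 7/13.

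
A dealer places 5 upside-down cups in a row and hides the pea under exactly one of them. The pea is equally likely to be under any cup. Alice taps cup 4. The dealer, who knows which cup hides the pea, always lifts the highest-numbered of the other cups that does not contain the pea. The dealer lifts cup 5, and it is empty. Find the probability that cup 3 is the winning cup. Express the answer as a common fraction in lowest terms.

1/4

Condition on the true location of the pea.
If it is under any of cups 1, 2, 3, and 4 (prior 1/5 each): cup 5 is the highest-numbered option available, probability 1; weight (1/5)·1 = 1/5 each.
If it is under cup 5 (prior 1/5): the dealer opened cup 5, so this case is ruled out; weight (1/5)·0 = 0.
The weights sum to 4/5.
So P(the pea under cup 3 | the dealer opened cup 5) = (1/5) / (4/5) = 1/4.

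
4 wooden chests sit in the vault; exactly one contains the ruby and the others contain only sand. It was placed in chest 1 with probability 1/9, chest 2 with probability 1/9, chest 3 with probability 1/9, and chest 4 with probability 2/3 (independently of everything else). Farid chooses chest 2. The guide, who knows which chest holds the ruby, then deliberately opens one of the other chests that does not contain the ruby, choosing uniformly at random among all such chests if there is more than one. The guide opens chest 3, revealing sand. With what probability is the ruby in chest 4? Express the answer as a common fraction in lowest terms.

18/23

Apply Bayes' rule, conditioning on where the ruby actually is.
If it is in chest 1 (prior 1/9): the guide has 2 equally likely choices, so probability 1/2; weight (1/9)·(1/2) = 1/18.
If it is in chest 2 (prior 1/9): the guide has 3 equally likely choices, so probability 1/3; weight (1/9)·(1/3) = 1/27.
If it is in chest 3 (prior 1/9): the guide opened chest 3, so this case is ruled out; weight (1/9)·0 = 0.
If it is in chest 4 (prior 2/3): the guide has 2 equally likely choices, so probability 1/2; weight (2/3)·(1/2) = 1/3.
The weights sum to 23/54.
So P(the ruby in chest 4 | the guide opened chest 3) = (1/3) / (23/54) = 18/23.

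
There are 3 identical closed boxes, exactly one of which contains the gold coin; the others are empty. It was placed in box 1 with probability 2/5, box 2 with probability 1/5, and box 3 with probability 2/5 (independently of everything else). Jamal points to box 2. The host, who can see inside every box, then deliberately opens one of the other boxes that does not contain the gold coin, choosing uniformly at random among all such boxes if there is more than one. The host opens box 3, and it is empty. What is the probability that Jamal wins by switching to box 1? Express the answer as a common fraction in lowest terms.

4/5

Consider each possible location of the gold coin in turn.
If it is in box 1 (prior 2/5): the host has no choice, probability 1; weight (2/5)·1 = 2/5.
If it is in box 2 (prior 1/5): the host has 2 equally likely choices, so probability 1/2; weight (1/5)·(1/2) = 1/10.
If it is in box 3 (prior 2/5): the host opened box 3, so this case is ruled out; weight (2/5)·0 = 0.
The weights sum to 1/2.
So P(the gold coin in box 1 | the host opened box 3) = (2/5) / (1/2) = 4/5.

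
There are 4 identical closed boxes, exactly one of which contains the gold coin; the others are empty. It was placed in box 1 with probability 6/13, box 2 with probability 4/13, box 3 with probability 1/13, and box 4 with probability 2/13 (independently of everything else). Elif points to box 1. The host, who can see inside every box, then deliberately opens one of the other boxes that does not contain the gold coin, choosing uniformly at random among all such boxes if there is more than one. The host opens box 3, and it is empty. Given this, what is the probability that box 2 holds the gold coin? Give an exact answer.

Condition on the true location of the gold coin.
If it is in box 1 (prior 6/13): the host has 3 equally likely choices, so probability 1/3; weight (6/13)·(1/3) = 2/13.
If it is in box 2 (prior 4/13): the host has 2 equally likely choices, so probability 1/2; weight (4/13)·(1/2) = 2/13.
If it is in box 3 (prior 1/13): the host opened box 3, so this case is ruled out; weight (1/13)·0 = 0.
If it is in box 4 (prior 2/13): the host has 2 equally likely choices, so probability 1/2; weight (2/13)·(1/2) = 1/13.
The weights sum to 5/13.
So P(the gold coin in box 2 | the host opened box 3) = (2/13) / (5/13) = 2/5.

2/5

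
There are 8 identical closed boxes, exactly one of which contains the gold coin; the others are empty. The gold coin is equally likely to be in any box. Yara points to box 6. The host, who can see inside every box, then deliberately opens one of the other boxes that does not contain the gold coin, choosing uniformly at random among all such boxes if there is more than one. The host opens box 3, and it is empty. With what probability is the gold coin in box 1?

Condition on the true location of the gold coin.
If it is in any of boxes 1, 2, 4, 5, 7, and 8 (prior 1/8 each): the host has 6 equally likely choices, so probability 1/6; weight (1/8)·(1/6) = 1/48 each.
If it is in box 3 (prior 1/8): the host opened box 3, so this case is ruled out; weight (1/8)·0 = 0.
If it is in box 6 (prior 1/8): the host has 7 equally likely choices, so probability 1/7; weight (1/8)·(1/7) = 1/56.
The weights sum to 1/7.
So P(the gold coin in box 1 | the host opened box 3) = (1/48) / (1/7) = 7/48.

7/48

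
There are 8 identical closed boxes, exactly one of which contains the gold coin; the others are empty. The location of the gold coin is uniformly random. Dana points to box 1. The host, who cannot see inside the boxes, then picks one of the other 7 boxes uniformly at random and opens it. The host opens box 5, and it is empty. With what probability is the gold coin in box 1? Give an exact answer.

1/7

Condition on the true location of the gold coin.
If it is in any of boxes 1, 2, 3, 4, 6, 7, and 8 (prior 1/8 each): the host picks box 5 with probability 1/7 regardless, and it is not the prize; weight (1/8)·(1/7) = 1/56 each.
If it is in box 5 (prior 1/8): the host opened box 5, so this case is ruled out; weight (1/8)·0 = 0.
The weights sum to 1/8.
So P(the gold coin in box 1 | the host opened box 5) = (1/56) / (1/8) = 1/7.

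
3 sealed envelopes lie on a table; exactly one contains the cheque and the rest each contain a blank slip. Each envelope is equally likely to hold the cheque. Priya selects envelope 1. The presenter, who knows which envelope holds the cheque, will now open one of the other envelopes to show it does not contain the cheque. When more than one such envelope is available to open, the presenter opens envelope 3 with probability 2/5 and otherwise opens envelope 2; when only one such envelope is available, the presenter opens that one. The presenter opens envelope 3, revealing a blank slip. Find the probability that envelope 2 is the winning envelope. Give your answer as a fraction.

5/7

Apply Bayes' rule, conditioning on where the cheque actually is.
If it is in envelope 1 (prior 1/3): envelope 3 is available, opened with probability 2/5; weight (1/3)·(2/5) = 2/15.
If it is in envelope 2 (prior 1/3): only envelope 3 is available, probability 1; weight (1/3)·1 = 1/3.
If it is in envelope 3 (prior 1/3): the presenter opened envelope 3, so this case is ruled out; weight (1/3)·0 = 0.
The weights sum to 7/15.
So P(the cheque in envelope 2 | the presenter opened envelope 3) = (1/3) / (7/15) = 5/7.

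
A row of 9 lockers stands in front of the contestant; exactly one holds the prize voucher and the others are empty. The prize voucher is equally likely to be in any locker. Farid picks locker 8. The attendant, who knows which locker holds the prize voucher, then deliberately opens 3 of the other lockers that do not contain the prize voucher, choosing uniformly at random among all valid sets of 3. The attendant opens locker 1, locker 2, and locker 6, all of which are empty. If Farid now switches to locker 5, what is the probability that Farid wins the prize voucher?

Apply Bayes' rule, conditioning on where the prize voucher actually is.
If it is in any of lockers 1, 2, and 6 (prior 1/9 each): that locker was opened and seen not to hold the prize — ruled out; weight (1/9)·0 = 0 each.
If it is in any of lockers 3, 4, 5, 7, and 9 (prior 1/9 each): the attendant has 35 equally likely choices, so probability 1/35; weight (1/9)·(1/35) = 1/315 each.
If it is in locker 8 (prior 1/9): the attendant has 56 equally likely choices, so probability 1/56; weight (1/9)·(1/56) = 1/504.
The weights sum to 1/56.
So P(the prize voucher in locker 5 | the attendant opened locker 1, locker 2, and locker 6) = (1/315) / (1/56) = 8/45.

8/45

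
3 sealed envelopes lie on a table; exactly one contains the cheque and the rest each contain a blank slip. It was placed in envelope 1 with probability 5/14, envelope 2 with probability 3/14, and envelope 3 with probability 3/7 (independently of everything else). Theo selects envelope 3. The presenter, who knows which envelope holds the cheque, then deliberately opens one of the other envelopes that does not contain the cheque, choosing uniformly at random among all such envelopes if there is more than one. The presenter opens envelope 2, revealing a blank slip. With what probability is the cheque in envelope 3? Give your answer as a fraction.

Consider each possible location of the cheque in turn.
If it is in envelope 1 (prior 5/14): the presenter has no choice, probability 1; weight (5/14)·1 = 5/14.
If it is in envelope 2 (prior 3/14): the presenter opened envelope 2, so this case is ruled out; weight (3/14)·0 = 0.
If it is in envelope 3 (prior 3/7): the presenter has 2 equally likely choices, so probability 1/2; weight (3/7)·(1/2) = 3/14.
The weights sum to 4/7.
So P(the cheque in envelope 3 | the presenter opened envelope 2) = (3/14) / (4/7) = 3/8.

3/8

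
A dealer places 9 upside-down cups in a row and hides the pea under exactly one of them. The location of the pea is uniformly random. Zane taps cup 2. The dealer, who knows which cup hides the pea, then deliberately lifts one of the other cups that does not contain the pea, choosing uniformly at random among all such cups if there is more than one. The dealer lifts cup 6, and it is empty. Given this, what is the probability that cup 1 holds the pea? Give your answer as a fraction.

8/63

Apply Bayes' rule, conditioning on where the pea actually is.
If it is under any of cups 1, 3, 4, 5, 7, 8, and 9 (prior 1/9 each): the dealer has 7 equally likely choices, so probability 1/7; weight (1/9)·(1/7) = 1/63 each.
If it is under cup 2 (prior 1/9): the dealer has 8 equally likely choices, so probability 1/8; weight (1/9)·(1/8) = 1/72.
If it is under cup 6 (prior 1/9): the dealer opened cup 6, so this case is ruled out; weight (1/9)·0 = 0.
The weights sum to 1/8.
So P(the pea under cup 1 | the dealer opened cup 6) = (1/63) / (1/8) = 8/63.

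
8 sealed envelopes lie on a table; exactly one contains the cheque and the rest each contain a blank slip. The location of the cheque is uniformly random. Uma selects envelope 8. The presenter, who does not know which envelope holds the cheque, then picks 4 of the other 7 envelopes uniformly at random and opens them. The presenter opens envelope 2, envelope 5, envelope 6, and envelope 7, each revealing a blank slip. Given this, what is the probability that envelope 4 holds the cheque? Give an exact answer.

Apply Bayes' rule, conditioning on where the cheque actually is.
If it is in any of envelopes 1, 3, 4, and 8 (prior 1/8 each): the presenter picks exactly this set with probability 1/35 regardless, and none is the prize; weight (1/8)·(1/35) = 1/280 each.
If it is in any of envelopes 2, 5, 6, and 7 (prior 1/8 each): that envelope was opened and seen not to hold the prize — ruled out; weight (1/8)·0 = 0 each.
The weights sum to 1/70.
So P(the cheque in envelope 4 | the presenter opened envelope 2, envelope 5, envelope 6, and envelope 7) = (1/280) / (1/70) = 1/4.

1/4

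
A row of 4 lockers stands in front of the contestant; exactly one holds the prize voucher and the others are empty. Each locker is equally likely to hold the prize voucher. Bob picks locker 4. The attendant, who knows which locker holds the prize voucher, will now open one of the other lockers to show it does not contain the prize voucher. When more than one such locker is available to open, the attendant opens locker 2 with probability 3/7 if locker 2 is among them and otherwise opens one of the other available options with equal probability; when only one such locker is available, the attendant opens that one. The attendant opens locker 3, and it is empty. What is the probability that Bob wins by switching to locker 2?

Condition on the true location of the prize voucher.
If it is in locker 1 (prior 1/4): locker 2 is available but not opened, probability 4/7; weight (1/4)·(4/7) = 1/7.
If it is in locker 2 (prior 1/4): locker 2 holds the prize so is unavailable; the attendant chooses uniformly among the 2 others, probability 1/2; weight (1/4)·(1/2) = 1/8.
If it is in locker 3 (prior 1/4): the attendant opened locker 3, so this case is ruled out; weight (1/4)·0 = 0.
If it is in locker 4 (prior 1/4): locker 2 is available but not opened; locker 3 gets probability (1 − 3/7)/2 = 2/7; weight (1/4)·(2/7) = 1/14.
The weights sum to 19/56.
So P(the prize voucher in locker 2 | the attendant opened locker 3) = (1/8) / (19/56) = 7/19.

7/19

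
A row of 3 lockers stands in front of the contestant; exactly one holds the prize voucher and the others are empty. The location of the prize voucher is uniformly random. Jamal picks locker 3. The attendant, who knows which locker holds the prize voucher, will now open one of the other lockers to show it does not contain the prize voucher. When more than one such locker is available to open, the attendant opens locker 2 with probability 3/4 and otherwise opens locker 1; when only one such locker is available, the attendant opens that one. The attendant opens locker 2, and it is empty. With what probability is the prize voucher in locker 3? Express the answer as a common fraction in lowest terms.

3/7

Apply Bayes' rule, conditioning on where the prize voucher actually is.
If it is in locker 1 (prior 1/3): only locker 2 is available, probability 1; weight (1/3)·1 = 1/3.
If it is in locker 2 (prior 1/3): the attendant opened locker 2, so this case is ruled out; weight (1/3)·0 = 0.
If it is in locker 3 (prior 1/3): locker 2 is available, opened with probability 3/4; weight (1/3)·(3/4) = 1/4.
The weights sum to 7/12.
So P(the prize voucher in locker 3 | the attendant opened locker 2) = (1/4) / (7/12) = 3/7.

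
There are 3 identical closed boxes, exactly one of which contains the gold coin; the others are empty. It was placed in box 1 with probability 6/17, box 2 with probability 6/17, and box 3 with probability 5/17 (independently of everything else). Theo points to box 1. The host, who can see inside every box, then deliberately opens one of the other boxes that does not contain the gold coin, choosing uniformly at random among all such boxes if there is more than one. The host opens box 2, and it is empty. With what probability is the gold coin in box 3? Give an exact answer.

5/8

Condition on the true location of the gold coin.
If it is in box 1 (prior 6/17): the host has 2 equally likely choices, so probability 1/2; weight (6/17)·(1/2) = 3/17.
If it is in box 2 (prior 6/17): the host opened box 2, so this case is ruled out; weight (6/17)·0 = 0.
If it is in box 3 (prior 5/17): the host has no choice, probability 1; weight (5/17)·1 = 5/17.
The weights sum to 8/17.
So P(the gold coin in box 3 | the host opened box 2) = (5/17) / (8/17) = 5/8.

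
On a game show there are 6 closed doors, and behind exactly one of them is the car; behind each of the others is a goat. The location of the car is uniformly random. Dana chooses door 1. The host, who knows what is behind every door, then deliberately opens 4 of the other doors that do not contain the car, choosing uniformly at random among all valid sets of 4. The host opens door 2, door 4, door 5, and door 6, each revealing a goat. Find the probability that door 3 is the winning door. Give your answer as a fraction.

Consider each possible location of the car in turn.
If it is behind door 1 (prior 1/6): the host has 5 equally likely choices, so probability 1/5; weight (1/6)·(1/5) = 1/30.
If it is behind any of doors 2, 4, 5, and 6 (prior 1/6 each): that door was opened and seen not to hold the prize — ruled out; weight (1/6)·0 = 0 each.
If it is behind door 3 (prior 1/6): the host has no choice, probability 1; weight (1/6)·1 = 1/6.
The weights sum to 1/5.
So P(the car behind door 3 | the host opened door 2, door 4, door 5, and door 6) = (1/6) / (1/5) = 5/6.

5/6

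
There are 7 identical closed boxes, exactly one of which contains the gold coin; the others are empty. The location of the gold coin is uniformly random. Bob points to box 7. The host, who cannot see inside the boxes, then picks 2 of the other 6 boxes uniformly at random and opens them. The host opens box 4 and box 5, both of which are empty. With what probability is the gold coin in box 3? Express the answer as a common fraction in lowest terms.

1/5

Condition on the true location of the gold coin.
If it is in any of boxes 1, 2, 3, 6, and 7 (prior 1/7 each): the host picks exactly this set with probability 1/15 regardless, and none is the prize; weight (1/7)·(1/15) = 1/105 each.
If it is in either of boxes 4 and 5 (prior 1/7 each): that box was opened and seen not to hold the prize — ruled out; weight (1/7)·0 = 0 each.
The weights sum to 1/21.
So P(the gold coin in box 3 | the host opened box 4 and box 5) = (1/105) / (1/21) = 1/5.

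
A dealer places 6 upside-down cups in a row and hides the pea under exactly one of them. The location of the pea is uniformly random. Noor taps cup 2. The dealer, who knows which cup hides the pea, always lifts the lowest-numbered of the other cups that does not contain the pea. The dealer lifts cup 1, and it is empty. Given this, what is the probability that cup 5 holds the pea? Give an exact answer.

1/5

Apply Bayes' rule, conditioning on where the pea actually is.
If it is under cup 1 (prior 1/6): the dealer opened cup 1, so this case is ruled out; weight (1/6)·0 = 0.
If it is under any of cups 2, 3, 4, 5, and 6 (prior 1/6 each): cup 1 is the lowest-numbered option available, probability 1; weight (1/6)·1 = 1/6 each.
The weights sum to 5/6.
So P(the pea under cup 5 | the dealer opened cup 1) = (1/6) / (5/6) = 1/5.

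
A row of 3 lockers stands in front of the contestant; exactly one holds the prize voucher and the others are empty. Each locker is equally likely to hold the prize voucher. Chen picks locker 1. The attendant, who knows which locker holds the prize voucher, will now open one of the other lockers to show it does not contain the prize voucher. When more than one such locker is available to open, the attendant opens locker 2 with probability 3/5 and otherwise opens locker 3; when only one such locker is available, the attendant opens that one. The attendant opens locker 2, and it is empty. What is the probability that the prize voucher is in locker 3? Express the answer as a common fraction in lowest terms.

5/8

Apply Bayes' rule, conditioning on where the prize voucher actually is.
If it is in locker 1 (prior 1/3): locker 2 is available, opened with probability 3/5; weight (1/3)·(3/5) = 1/5.
If it is in locker 2 (prior 1/3): the attendant opened locker 2, so this case is ruled out; weight (1/3)·0 = 0.
If it is in locker 3 (prior 1/3): only locker 2 is available, probability 1; weight (1/3)·1 = 1/3.
The weights sum to 8/15.
So P(the prize voucher in locker 3 | the attendant opened locker 2) = (1/3) / (8/15) = 5/8.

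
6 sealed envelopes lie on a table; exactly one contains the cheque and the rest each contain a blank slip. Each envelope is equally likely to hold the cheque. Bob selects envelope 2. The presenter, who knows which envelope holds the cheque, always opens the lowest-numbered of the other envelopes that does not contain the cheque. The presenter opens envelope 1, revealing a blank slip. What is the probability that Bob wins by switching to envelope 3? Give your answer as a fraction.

1/5

Apply Bayes' rule, conditioning on where the cheque actually is.
If it is in envelope 1 (prior 1/6): the presenter opened envelope 1, so this case is ruled out; weight (1/6)·0 = 0.
If it is in any of envelopes 2, 3, 4, 5, and 6 (prior 1/6 each): envelope 1 is the lowest-numbered option available, probability 1; weight (1/6)·1 = 1/6 each.
The weights sum to 5/6.
So P(the cheque in envelope 3 | the presenter opened envelope 1) = (1/6) / (5/6) = 1/5.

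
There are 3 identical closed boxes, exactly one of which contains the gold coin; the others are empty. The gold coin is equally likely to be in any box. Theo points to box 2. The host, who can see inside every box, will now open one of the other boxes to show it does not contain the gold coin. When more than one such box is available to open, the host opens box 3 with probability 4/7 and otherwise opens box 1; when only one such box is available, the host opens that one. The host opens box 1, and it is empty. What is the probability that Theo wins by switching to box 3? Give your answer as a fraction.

7/10

Consider each possible location of the gold coin in turn.
If it is in box 1 (prior 1/3): the host opened box 1, so this case is ruled out; weight (1/3)·0 = 0.
If it is in box 2 (prior 1/3): box 3 is available but not opened, probability 3/7; weight (1/3)·(3/7) = 1/7.
If it is in box 3 (prior 1/3): only box 1 is available, probability 1; weight (1/3)·1 = 1/3.
The weights sum to 10/21.
So P(the gold coin in box 3 | the host opened box 1) = (1/3) / (10/21) = 7/10.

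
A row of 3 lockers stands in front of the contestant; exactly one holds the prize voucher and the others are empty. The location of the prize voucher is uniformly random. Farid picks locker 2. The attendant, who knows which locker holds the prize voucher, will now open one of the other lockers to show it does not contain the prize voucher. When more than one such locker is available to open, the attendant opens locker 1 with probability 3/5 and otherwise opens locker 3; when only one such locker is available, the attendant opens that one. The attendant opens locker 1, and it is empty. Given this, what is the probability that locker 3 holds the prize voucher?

5/8

Condition on the true location of the prize voucher.
If it is in locker 1 (prior 1/3): the attendant opened locker 1, so this case is ruled out; weight (1/3)·0 = 0.
If it is in locker 2 (prior 1/3): locker 1 is available, opened with probability 3/5; weight (1/3)·(3/5) = 1/5.
If it is in locker 3 (prior 1/3): only locker 1 is available, probability 1; weight (1/3)·1 = 1/3.
The weights sum to 8/15.
So P(the prize voucher in locker 3 | the attendant opened locker 1) = (1/3) / (8/15) = 5/8.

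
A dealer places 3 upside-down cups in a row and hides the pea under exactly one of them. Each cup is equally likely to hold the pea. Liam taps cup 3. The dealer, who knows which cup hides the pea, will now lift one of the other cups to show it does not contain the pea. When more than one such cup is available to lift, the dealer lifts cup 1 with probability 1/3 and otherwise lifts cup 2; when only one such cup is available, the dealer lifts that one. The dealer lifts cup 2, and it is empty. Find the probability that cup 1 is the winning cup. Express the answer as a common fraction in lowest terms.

Condition on the true location of the pea.
If it is under cup 1 (prior 1/3): only cup 2 is available, probability 1; weight (1/3)·1 = 1/3.
If it is under cup 2 (prior 1/3): the dealer opened cup 2, so this case is ruled out; weight (1/3)·0 = 0.
If it is under cup 3 (prior 1/3): cup 1 is available but not opened, probability 2/3; weight (1/3)·(2/3) = 2/9.
The weights sum to 5/9.
So P(the pea under cup 1 | the dealer opened cup 2) = (1/3) / (5/9) = 3/5.

3/5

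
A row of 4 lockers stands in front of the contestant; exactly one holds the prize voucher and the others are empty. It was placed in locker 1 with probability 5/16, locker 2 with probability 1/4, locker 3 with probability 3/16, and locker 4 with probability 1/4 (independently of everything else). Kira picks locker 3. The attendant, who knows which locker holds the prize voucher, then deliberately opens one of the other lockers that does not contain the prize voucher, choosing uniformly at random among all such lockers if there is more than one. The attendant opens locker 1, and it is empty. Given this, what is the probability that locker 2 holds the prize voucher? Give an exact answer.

2/5

Condition on the true location of the prize voucher.
If it is in locker 1 (prior 5/16): the attendant opened locker 1, so this case is ruled out; weight (5/16)·0 = 0.
If it is in either of lockers 2 and 4 (prior 1/4 each): the attendant has 2 equally likely choices, so probability 1/2; weight (1/4)·(1/2) = 1/8 each.
If it is in locker 3 (prior 3/16): the attendant has 3 equally likely choices, so probability 1/3; weight (3/16)·(1/3) = 1/16.
The weights sum to 5/16.
So P(the prize voucher in locker 2 | the attendant opened locker 1) = (1/8) / (5/16) = 2/5.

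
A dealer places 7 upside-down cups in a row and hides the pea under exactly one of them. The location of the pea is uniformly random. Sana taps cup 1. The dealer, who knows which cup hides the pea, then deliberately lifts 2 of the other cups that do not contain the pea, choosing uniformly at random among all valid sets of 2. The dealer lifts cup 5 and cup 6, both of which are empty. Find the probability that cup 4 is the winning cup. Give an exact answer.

3/14

Consider each possible location of the pea in turn.
If it is under cup 1 (prior 1/7): the dealer has 15 equally likely choices, so probability 1/15; weight (1/7)·(1/15) = 1/105.
If it is under any of cups 2, 3, 4, and 7 (prior 1/7 each): the dealer has 10 equally likely choices, so probability 1/10; weight (1/7)·(1/10) = 1/70 each.
If it is under either of cups 5 and 6 (prior 1/7 each): that cup was opened and seen not to hold the prize — ruled out; weight (1/7)·0 = 0 each.
The weights sum to 1/15.
So P(the pea under cup 4 | the dealer opened cup 5 and cup 6) = (1/70) / (1/15) = 3/14.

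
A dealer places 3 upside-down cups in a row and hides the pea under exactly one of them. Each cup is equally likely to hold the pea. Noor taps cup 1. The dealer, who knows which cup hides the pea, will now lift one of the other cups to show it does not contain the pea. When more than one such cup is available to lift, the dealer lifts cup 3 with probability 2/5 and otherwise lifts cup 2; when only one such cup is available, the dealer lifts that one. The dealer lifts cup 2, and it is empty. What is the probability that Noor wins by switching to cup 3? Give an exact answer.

5/8

Condition on the true location of the pea.
If it is under cup 1 (prior 1/3): cup 3 is available but not opened, probability 3/5; weight (1/3)·(3/5) = 1/5.
If it is under cup 2 (prior 1/3): the dealer opened cup 2, so this case is ruled out; weight (1/3)·0 = 0.
If it is under cup 3 (prior 1/3): only cup 2 is available, probability 1; weight (1/3)·1 = 1/3.
The weights sum to 8/15.
So P(the pea under cup 3 | the dealer opened cup 2) = (1/3) / (8/15) = 5/8.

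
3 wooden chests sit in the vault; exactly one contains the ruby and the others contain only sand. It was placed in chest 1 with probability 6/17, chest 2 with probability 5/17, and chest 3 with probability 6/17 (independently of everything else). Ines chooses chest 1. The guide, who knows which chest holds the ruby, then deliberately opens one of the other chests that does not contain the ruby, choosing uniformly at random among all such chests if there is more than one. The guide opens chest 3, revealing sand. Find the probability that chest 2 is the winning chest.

5/8

Apply Bayes' rule, conditioning on where the ruby actually is.
If it is in chest 1 (prior 6/17): the guide has 2 equally likely choices, so probability 1/2; weight (6/17)·(1/2) = 3/17.
If it is in chest 2 (prior 5/17): the guide has no choice, probability 1; weight (5/17)·1 = 5/17.
If it is in chest 3 (prior 6/17): the guide opened chest 3, so this case is ruled out; weight (6/17)·0 = 0.
The weights sum to 8/17.
So P(the ruby in chest 2 | the guide opened chest 3) = (5/17) / (8/17) = 5/8.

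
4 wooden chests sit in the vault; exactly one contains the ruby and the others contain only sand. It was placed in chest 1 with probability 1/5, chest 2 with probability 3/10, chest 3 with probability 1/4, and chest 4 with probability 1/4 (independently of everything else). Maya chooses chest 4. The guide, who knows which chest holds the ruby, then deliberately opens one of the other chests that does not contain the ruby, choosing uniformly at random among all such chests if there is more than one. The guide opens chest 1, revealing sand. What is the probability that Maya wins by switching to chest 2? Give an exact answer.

Consider each possible location of the ruby in turn.
If it is in chest 1 (prior 1/5): the guide opened chest 1, so this case is ruled out; weight (1/5)·0 = 0.
If it is in chest 2 (prior 3/10): the guide has 2 equally likely choices, so probability 1/2; weight (3/10)·(1/2) = 3/20.
If it is in chest 3 (prior 1/4): the guide has 2 equally likely choices, so probability 1/2; weight (1/4)·(1/2) = 1/8.
If it is in chest 4 (prior 1/4): the guide has 3 equally likely choices, so probability 1/3; weight (1/4)·(1/3) = 1/12.
The weights sum to 43/120.
So P(the ruby in chest 2 | the guide opened chest 1) = (3/20) / (43/120) = 18/43.

18/43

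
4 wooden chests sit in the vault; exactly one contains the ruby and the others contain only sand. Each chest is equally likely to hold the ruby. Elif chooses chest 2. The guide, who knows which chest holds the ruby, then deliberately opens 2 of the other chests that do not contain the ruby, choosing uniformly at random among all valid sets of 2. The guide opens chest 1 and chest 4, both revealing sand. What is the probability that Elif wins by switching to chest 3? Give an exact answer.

3/4

Condition on the true location of the ruby.
If it is in either of chests 1 and 4 (prior 1/4 each): that chest was opened and seen not to hold the prize — ruled out; weight (1/4)·0 = 0 each.
If it is in chest 2 (prior 1/4): the guide has 3 equally likely choices, so probability 1/3; weight (1/4)·(1/3) = 1/12.
If it is in chest 3 (prior 1/4): the guide has no choice, probability 1; weight (1/4)·1 = 1/4.
The weights sum to 1/3.
So P(the ruby in chest 3 | the guide opened chest 1 and chest 4) = (1/4) / (1/3) = 3/4.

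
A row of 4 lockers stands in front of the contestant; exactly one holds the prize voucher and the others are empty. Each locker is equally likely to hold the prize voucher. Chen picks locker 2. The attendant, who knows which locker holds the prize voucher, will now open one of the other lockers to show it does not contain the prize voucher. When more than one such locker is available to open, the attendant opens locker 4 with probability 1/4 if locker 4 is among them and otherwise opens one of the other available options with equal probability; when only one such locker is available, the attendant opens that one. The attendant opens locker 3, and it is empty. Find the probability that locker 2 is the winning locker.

Consider each possible location of the prize voucher in turn.
If it is in locker 1 (prior 1/4): locker 4 is available but not opened, probability 3/4; weight (1/4)·(3/4) = 3/16.
If it is in locker 2 (prior 1/4): locker 4 is available but not opened; locker 3 gets probability (1 − 1/4)/2 = 3/8; weight (1/4)·(3/8) = 3/32.
If it is in locker 3 (prior 1/4): the attendant opened locker 3, so this case is ruled out; weight (1/4)·0 = 0.
If it is in locker 4 (prior 1/4): locker 4 holds the prize so is unavailable; the attendant chooses uniformly among the 2 others, probability 1/2; weight (1/4)·(1/2) = 1/8.
The weights sum to 13/32.
So P(the prize voucher in locker 2 | the attendant opened locker 3) = (3/32) / (13/32) = 3/13.

3/13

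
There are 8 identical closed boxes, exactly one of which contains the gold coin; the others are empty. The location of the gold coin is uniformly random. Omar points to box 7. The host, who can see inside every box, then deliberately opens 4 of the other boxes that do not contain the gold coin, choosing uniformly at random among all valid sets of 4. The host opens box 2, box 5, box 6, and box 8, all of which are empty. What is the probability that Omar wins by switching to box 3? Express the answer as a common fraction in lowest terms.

7/24

Consider each possible location of the gold coin in turn.
If it is in any of boxes 1, 3, and 4 (prior 1/8 each): the host has 15 equally likely choices, so probability 1/15; weight (1/8)·(1/15) = 1/120 each.
If it is in any of boxes 2, 5, 6, and 8 (prior 1/8 each): that box was opened and seen not to hold the prize — ruled out; weight (1/8)·0 = 0 each.
If it is in box 7 (prior 1/8): the host has 35 equally likely choices, so probability 1/35; weight (1/8)·(1/35) = 1/280.
The weights sum to 1/35.
So P(the gold coin in box 3 | the host opened box 2, box 5, box 6, and box 8) = (1/120) / (1/35) = 7/24.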